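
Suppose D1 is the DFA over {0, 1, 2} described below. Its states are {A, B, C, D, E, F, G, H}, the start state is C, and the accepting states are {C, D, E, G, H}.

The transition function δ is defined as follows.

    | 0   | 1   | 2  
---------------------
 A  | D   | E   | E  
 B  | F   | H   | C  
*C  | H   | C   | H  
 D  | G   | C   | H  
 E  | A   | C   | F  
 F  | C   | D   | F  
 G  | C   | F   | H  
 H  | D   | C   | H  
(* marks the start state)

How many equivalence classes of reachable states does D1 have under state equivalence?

Reachable states from the start: {C,D,F,G,H}. Unreachable: {A,B,E} — drop them.
P0 = {C,D,G,H} | {F}.
Split {C,D,G,H} by δ(·,1) → {C,D,H} and {G}.
Split {C,D,H} by δ(·,0) → {C,H} and {D}.
On input 0, block {C,H} splits into {C} and {H}.
The partition is now stable with 5 blocks: {C} | {F} | {G} | {D} | {H}.

5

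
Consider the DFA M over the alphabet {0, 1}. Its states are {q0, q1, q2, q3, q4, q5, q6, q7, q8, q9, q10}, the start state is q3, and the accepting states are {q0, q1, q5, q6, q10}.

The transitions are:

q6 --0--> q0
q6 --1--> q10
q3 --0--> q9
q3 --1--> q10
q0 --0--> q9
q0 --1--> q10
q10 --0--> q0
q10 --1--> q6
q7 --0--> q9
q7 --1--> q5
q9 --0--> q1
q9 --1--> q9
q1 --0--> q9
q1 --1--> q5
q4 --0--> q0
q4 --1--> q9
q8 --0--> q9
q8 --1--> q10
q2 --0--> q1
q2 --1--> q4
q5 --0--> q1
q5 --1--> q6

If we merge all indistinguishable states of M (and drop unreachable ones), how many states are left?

4

Reachable states from the start: {q0,q1,q3,q5,q6,q9,q10}. Unreachable: {q2,q4,q7,q8} — drop them.
Initial partition by acceptance: {q0,q1,q5,q6,q10} | {q3,q9}.
Split {q0,q1,q5,q6,q10} by δ(·,0) → {q5,q6,q10} and {q0,q1}.
Refine {q3,q9} on symbol 0: members go to different blocks, giving {q3} and {q9}.
No further refinement is possible. Final partition (4 blocks): {q5,q6,q10} | {q3} | {q0,q1} | {q9}.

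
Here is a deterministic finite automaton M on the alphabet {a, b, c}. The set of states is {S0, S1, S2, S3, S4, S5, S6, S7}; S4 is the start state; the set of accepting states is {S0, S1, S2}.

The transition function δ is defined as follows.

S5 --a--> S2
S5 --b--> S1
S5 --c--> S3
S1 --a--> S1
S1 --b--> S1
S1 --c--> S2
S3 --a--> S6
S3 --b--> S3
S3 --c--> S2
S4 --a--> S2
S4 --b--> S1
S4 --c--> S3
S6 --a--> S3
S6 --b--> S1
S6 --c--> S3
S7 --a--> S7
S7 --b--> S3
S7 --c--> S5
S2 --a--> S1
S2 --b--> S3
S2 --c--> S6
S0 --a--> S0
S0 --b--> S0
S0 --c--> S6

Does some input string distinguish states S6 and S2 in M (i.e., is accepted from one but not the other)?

Yes

States {S0,S5,S7} cannot be reached from the start state, so discard them.
P0 = {S1,S2} | {S3,S4,S6}.
Split {S1,S2} by δ(·,b) → {S1} and {S2}.
Refine {S3,S4,S6} on symbol a: members go to different blocks, giving {S3,S6} and {S4}.
Split {S3,S6} by δ(·,b) → {S3} and {S6}.
No further refinement is possible. Final partition (5 blocks): {S1} | {S3} | {S2} | {S4} | {S6}.
S6 and S2 end up in different blocks, so they are distinguishable. For instance, the string 'ε' is accepted from only S2.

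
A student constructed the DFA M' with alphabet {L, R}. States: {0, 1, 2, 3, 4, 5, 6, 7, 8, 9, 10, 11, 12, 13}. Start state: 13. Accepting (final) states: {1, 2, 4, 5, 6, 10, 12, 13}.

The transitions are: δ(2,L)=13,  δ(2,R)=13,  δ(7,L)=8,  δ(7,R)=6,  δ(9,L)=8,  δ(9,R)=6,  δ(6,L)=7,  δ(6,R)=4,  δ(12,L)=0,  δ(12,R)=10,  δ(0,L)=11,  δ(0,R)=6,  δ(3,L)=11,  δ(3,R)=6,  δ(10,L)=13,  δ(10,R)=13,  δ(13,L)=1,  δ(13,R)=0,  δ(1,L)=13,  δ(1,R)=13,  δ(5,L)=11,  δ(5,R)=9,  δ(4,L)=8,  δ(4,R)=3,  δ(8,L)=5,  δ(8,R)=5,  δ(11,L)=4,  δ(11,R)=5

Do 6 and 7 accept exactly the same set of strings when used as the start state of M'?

No

First remove the unreachable states {2,10,12}; 11 states remain.
P0 = {1,4,5,6,13} | {0,3,7,8,9,11}.
Split {1,4,5,6,13} by δ(·,L) → {4,5,6} and {1,13}.
Refine {4,5,6} on symbol R: members go to different blocks, giving {4,5} and {6}.
Split {0,3,7,8,9,11} by δ(·,L) → {0,3,7,9} and {8,11}.
On input R, block {1,13} splits into {1} and {13}.
Stable partition: {4,5} | {0,3,7,9} | {1} | {6} | {8,11} | {13} — 6 equivalence classes.
6 and 7 end up in different blocks, so they are distinguishable. For instance, the string 'ε' is accepted from only 6.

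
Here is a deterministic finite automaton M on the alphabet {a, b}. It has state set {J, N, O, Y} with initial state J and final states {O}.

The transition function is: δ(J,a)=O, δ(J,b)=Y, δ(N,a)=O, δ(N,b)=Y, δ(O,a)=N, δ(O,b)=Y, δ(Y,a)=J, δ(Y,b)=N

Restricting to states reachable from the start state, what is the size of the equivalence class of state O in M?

1

P0 = {O} | {J,N,Y}.
Refine {J,N,Y} on symbol a: members go to different blocks, giving {J,N} and {Y}.
Stable partition: {O} | {J,N} | {Y} — 3 equivalence classes.
The equivalence class containing O is {O}, of size 1.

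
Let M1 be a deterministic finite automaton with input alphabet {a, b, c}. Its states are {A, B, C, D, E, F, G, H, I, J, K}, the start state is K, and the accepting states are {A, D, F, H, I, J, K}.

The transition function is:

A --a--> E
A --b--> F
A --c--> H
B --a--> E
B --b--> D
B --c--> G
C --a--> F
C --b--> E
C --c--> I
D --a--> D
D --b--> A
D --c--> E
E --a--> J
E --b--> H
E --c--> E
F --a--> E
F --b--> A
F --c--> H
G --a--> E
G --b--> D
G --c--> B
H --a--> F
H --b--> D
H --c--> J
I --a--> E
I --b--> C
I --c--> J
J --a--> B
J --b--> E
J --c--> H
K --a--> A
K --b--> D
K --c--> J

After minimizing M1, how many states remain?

States {C,I} cannot be reached from the start state, so discard them.
P0 = {A,D,F,H,J,K} | {B,E,G}.
Split {A,D,F,H,J,K} by δ(·,a) → {A,F,J} and {D,H,K}.
On input b, block {A,F,J} splits into {A,F} and {J}.
Split {B,E,G} by δ(·,a) → {B,G} and {E}.
Split {D,H,K} by δ(·,a) → {H,K} and {D}.
The partition is now stable with 6 blocks: {A,F} | {B,G} | {H,K} | {J} | {E} | {D}.

6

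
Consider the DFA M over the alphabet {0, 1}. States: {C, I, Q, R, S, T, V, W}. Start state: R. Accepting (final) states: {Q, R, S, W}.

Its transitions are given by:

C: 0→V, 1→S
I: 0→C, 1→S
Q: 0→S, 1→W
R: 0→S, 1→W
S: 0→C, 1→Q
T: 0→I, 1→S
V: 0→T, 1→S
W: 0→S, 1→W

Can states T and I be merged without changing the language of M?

P0 = {Q,R,S,W} | {C,I,T,V}.
Refine {Q,R,S,W} on symbol 0: members go to different blocks, giving {Q,R,W} and {S}.
Stable partition: {Q,R,W} | {C,I,T,V} | {S} — 3 equivalence classes.
T and I lie in the same block of the stable partition, so they are equivalent — no string distinguishes them.

Yes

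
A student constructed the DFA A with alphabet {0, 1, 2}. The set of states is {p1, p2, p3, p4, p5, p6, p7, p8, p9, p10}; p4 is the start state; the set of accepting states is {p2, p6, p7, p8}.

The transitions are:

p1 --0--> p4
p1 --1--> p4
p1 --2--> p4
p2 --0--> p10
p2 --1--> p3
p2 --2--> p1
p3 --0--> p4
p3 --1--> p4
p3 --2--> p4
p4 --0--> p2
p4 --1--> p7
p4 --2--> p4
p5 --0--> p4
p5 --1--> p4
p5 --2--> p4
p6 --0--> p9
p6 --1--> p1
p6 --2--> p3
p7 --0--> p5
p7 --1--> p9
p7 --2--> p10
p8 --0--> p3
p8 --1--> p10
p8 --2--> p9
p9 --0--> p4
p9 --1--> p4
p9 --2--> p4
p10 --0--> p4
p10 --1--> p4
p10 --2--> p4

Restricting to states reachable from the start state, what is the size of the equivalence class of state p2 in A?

2

States {p6,p8} cannot be reached from the start state, so discard them.
P0 = {p2,p7} | {p1,p3,p4,p5,p9,p10}.
Refine {p1,p3,p4,p5,p9,p10} on symbol 0: members go to different blocks, giving {p1,p3,p5,p9,p10} and {p4}.
No further refinement is possible. Final partition (3 blocks): {p2,p7} | {p1,p3,p5,p9,p10} | {p4}.
State p2 belongs to the block {p2,p7}, which has 2 states.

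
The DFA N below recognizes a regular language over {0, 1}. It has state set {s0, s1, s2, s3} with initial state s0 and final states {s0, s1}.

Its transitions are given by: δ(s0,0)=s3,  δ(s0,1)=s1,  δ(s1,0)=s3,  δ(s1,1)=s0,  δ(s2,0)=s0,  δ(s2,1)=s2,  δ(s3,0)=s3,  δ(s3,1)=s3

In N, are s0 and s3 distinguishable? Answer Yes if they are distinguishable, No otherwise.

Reachable states from the start: {s0,s1,s3}. Unreachable: {s2} — drop them.
Initial partition by acceptance: {s0,s1} | {s3}.
The partition is now stable with 2 blocks: {s0,s1} | {s3}.
s0 and s3 end up in different blocks, so they are distinguishable. For instance, the string 'ε' is accepted from only s0.

Yes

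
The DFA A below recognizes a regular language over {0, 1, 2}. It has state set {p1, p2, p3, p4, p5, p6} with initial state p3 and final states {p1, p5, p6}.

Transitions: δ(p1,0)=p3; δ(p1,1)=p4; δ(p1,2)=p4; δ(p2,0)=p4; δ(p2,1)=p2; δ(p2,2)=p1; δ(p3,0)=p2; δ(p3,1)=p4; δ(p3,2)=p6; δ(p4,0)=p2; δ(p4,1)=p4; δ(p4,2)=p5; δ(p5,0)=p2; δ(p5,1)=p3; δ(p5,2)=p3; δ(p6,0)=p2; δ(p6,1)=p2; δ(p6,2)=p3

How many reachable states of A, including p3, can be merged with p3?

3

Every state is reachable, so we keep all 6.
Initial partition by acceptance: {p1,p5,p6} | {p2,p3,p4}.
No further refinement is possible. Final partition (2 blocks): {p1,p5,p6} | {p2,p3,p4}.
State p3 belongs to the block {p2,p3,p4}, which has 3 states.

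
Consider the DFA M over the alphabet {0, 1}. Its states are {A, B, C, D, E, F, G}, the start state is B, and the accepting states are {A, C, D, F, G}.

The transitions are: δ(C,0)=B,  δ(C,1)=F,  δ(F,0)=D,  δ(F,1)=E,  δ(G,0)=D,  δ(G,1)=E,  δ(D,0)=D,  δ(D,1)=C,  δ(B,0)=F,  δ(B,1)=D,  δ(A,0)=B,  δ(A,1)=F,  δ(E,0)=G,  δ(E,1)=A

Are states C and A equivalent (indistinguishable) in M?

P0 = {A,C,D,F,G} | {B,E}.
Refine {A,C,D,F,G} on symbol 0: members go to different blocks, giving {D,F,G} and {A,C}.
Split {D,F,G} by δ(·,1) → {F,G} and {D}.
Split {B,E} by δ(·,1) → {B} and {E}.
No further refinement is possible. Final partition (5 blocks): {F,G} | {B} | {A,C} | {D} | {E}.
C and A lie in the same block of the stable partition, so they are equivalent — no string distinguishes them.

Yes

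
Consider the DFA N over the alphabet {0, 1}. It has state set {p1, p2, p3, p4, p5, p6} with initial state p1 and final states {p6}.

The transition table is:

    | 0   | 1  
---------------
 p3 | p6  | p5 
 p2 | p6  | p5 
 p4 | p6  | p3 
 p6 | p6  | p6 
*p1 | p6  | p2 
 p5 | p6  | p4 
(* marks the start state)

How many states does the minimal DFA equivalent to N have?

2

All states are reachable from the start state.
P0 = {p6} | {p1,p2,p3,p4,p5}.
The partition is now stable with 2 blocks: {p6} | {p1,p2,p3,p4,p5}.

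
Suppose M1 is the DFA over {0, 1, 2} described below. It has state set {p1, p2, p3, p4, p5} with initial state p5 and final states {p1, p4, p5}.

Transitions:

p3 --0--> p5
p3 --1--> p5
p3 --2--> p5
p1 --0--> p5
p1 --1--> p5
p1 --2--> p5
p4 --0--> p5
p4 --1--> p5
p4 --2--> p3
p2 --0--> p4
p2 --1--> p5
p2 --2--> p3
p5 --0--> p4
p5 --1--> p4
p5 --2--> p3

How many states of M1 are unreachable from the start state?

No path from p5 leads to p1, p2; the other 3 states are all reachable.

2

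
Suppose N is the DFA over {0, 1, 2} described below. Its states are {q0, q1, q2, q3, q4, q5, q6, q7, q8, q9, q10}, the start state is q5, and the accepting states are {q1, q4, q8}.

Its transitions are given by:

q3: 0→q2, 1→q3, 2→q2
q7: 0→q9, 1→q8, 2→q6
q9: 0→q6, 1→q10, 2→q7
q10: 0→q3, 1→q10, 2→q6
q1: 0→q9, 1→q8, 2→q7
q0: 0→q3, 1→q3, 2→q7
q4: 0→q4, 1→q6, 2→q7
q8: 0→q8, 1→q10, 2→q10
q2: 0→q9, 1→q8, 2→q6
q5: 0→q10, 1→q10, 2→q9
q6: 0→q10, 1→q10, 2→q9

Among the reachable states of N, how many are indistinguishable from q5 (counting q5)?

First remove the unreachable states {q0,q1,q4}; 8 states remain.
Initial partition by acceptance: {q8} | {q2,q3,q5,q6,q7,q9,q10}.
Refine {q2,q3,q5,q6,q7,q9,q10} on symbol 1: members go to different blocks, giving {q3,q5,q6,q9,q10} and {q2,q7}.
On input 0, block {q3,q5,q6,q9,q10} splits into {q5,q6,q9,q10} and {q3}.
On input 0, block {q5,q6,q9,q10} splits into {q5,q6,q9} and {q10}.
Split {q5,q6,q9} by δ(·,0) → {q5,q6} and {q9}.
No further refinement is possible. Final partition (6 blocks): {q8} | {q5,q6} | {q2,q7} | {q3} | {q10} | {q9}.
The equivalence class containing q5 is {q5,q6}, of size 2.

2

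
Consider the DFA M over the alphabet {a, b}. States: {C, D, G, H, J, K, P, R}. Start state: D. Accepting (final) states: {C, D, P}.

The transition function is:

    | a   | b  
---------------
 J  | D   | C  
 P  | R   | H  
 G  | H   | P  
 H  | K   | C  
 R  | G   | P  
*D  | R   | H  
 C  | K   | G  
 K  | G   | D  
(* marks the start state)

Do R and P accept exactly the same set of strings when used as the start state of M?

First remove the unreachable states {J}; 7 states remain.
Initial partition by acceptance: {C,D,P} | {G,H,K,R}.
The partition is now stable with 2 blocks: {C,D,P} | {G,H,K,R}.
R and P end up in different blocks, so they are distinguishable. For instance, the string 'ε' is accepted from only P.

No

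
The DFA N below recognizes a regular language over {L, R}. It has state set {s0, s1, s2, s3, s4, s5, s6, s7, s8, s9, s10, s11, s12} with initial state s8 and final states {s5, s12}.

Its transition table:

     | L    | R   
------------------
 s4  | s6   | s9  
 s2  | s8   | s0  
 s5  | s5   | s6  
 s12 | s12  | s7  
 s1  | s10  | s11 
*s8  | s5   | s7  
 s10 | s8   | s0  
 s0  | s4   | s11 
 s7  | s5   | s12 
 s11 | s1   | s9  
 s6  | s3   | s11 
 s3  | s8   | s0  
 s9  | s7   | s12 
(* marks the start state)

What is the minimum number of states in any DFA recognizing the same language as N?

States {s2} cannot be reached from the start state, so discard them.
Start with accepting vs non-accepting: {s5,s12} | {s0,s1,s3,s4,s6,s7,s8,s9,s10,s11}.
On input L, block {s0,s1,s3,s4,s6,s7,s8,s9,s10,s11} splits into {s0,s1,s3,s4,s6,s9,s10,s11} and {s7,s8}.
Refine {s5,s12} on symbol R: members go to different blocks, giving {s5} and {s12}.
Refine {s0,s1,s3,s4,s6,s9,s10,s11} on symbol L: members go to different blocks, giving {s0,s1,s4,s6,s11} and {s3,s9,s10}.
On input L, block {s0,s1,s4,s6,s11} splits into {s0,s4,s11} and {s1,s6}.
Refine {s0,s4,s11} on symbol L: members go to different blocks, giving {s4,s11} and {s0}.
Split {s7,s8} by δ(·,R) → {s7} and {s8}.
Refine {s3,s9,s10} on symbol L: members go to different blocks, giving {s3,s10} and {s9}.
No further refinement is possible. Final partition (9 blocks): {s5} | {s4,s11} | {s7} | {s12} | {s3,s10} | {s1,s6} | {s0} | {s8} | {s9}.

9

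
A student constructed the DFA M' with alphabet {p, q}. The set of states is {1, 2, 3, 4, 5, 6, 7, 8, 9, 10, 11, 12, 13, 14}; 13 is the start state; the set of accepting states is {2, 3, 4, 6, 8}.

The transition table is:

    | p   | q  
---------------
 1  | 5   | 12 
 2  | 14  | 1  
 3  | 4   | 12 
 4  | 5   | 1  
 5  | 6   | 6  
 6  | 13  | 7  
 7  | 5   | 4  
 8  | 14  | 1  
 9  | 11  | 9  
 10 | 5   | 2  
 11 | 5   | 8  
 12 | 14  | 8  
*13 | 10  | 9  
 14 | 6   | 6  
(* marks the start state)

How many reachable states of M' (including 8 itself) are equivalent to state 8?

3

First remove the unreachable states {3}; 13 states remain.
P0 = {2,4,6,8} | {1,5,7,9,10,11,12,13,14}.
On input p, block {1,5,7,9,10,11,12,13,14} splits into {1,7,9,10,11,12,13} and {5,14}.
Refine {2,4,6,8} on symbol p: members go to different blocks, giving {2,4,8} and {6}.
Refine {1,7,9,10,11,12,13} on symbol p: members go to different blocks, giving {1,7,10,11,12} and {9,13}.
On input q, block {1,7,10,11,12} splits into {7,10,11,12} and {1}.
The partition is now stable with 6 blocks: {2,4,8} | {7,10,11,12} | {5,14} | {6} | {9,13} | {1}.
State 8 belongs to the block {2,4,8}, which has 3 states.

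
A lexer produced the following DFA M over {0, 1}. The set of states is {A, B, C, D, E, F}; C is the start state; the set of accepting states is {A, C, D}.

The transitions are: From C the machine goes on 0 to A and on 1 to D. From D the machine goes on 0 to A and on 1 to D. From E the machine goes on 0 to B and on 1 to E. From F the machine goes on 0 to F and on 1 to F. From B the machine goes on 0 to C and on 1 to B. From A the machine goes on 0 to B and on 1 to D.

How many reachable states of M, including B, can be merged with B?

1

Reachable states from the start: {A,B,C,D}. Unreachable: {E,F} — drop them.
Initial partition by acceptance: {A,C,D} | {B}.
On input 0, block {A,C,D} splits into {C,D} and {A}.
No further refinement is possible. Final partition (3 blocks): {C,D} | {B} | {A}.
The equivalence class containing B is {B}, of size 1.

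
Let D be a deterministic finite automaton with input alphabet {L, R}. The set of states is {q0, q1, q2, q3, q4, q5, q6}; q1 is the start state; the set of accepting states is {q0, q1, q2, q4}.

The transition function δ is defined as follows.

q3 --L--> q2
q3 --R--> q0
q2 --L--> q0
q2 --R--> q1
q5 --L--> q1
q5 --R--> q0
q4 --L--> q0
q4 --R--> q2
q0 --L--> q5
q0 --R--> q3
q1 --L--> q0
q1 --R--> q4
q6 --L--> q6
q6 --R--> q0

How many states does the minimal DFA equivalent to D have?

3

First remove the unreachable states {q6}; 6 states remain.
Initial partition by acceptance: {q0,q1,q2,q4} | {q3,q5}.
Split {q0,q1,q2,q4} by δ(·,L) → {q1,q2,q4} and {q0}.
The partition is now stable with 3 blocks: {q1,q2,q4} | {q3,q5} | {q0}.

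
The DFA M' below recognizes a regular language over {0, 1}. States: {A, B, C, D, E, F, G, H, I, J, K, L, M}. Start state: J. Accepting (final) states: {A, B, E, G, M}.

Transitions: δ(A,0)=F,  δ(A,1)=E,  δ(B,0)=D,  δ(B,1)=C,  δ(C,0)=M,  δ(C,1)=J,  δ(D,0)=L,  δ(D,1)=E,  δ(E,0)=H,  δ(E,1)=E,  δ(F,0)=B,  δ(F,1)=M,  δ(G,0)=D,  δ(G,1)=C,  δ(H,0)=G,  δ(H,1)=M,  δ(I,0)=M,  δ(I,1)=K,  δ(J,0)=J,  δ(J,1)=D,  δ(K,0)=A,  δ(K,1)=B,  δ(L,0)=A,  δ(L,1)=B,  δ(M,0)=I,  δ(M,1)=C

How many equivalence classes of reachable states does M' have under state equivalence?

9

Every state is reachable, so we keep all 13.
Start with accepting vs non-accepting: {A,B,E,G,M} | {C,D,F,H,I,J,K,L}.
Refine {A,B,E,G,M} on symbol 1: members go to different blocks, giving {B,G,M} and {A,E}.
Refine {C,D,F,H,I,J,K,L} on symbol 0: members go to different blocks, giving {C,F,H,I} and {D,J} and {K,L}.
Split {B,G,M} by δ(·,0) → {B,G} and {M}.
Split {C,F,H,I} by δ(·,0) → {C,I} and {F,H}.
Refine {C,I} on symbol 1: members go to different blocks, giving {C} and {I}.
Refine {D,J} on symbol 0: members go to different blocks, giving {D} and {J}.
The partition is now stable with 9 blocks: {B,G} | {C} | {A,E} | {D} | {K,L} | {M} | {F,H} | {I} | {J}.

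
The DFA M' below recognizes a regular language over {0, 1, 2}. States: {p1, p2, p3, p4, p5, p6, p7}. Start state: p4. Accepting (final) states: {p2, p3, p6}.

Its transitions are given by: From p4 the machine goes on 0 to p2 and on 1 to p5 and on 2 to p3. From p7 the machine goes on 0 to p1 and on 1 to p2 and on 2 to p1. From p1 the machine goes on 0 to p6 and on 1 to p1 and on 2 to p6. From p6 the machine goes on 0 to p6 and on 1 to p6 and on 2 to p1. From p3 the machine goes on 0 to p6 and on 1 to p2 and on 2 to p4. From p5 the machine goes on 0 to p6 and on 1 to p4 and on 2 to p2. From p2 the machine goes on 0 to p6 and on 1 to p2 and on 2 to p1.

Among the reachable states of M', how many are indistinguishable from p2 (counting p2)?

First remove the unreachable states {p7}; 6 states remain.
P0 = {p2,p3,p6} | {p1,p4,p5}.
No further refinement is possible. Final partition (2 blocks): {p2,p3,p6} | {p1,p4,p5}.
State p2 belongs to the block {p2,p3,p6}, which has 3 states.

3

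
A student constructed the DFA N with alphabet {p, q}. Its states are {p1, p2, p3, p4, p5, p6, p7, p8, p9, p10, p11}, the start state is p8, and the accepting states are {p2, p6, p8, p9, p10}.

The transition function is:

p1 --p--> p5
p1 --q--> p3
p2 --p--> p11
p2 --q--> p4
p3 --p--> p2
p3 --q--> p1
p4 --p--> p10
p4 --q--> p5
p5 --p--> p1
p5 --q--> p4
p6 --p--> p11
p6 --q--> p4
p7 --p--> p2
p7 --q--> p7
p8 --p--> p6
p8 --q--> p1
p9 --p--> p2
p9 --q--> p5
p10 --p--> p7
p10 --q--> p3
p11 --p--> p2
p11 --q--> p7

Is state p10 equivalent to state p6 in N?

Yes

First remove the unreachable states {p9}; 10 states remain.
Start with accepting vs non-accepting: {p2,p6,p8,p10} | {p1,p3,p4,p5,p7,p11}.
On input p, block {p2,p6,p8,p10} splits into {p2,p6,p10} and {p8}.
Split {p1,p3,p4,p5,p7,p11} by δ(·,p) → {p3,p4,p7,p11} and {p1,p5}.
Refine {p3,p4,p7,p11} on symbol q: members go to different blocks, giving {p3,p4} and {p7,p11}.
No further refinement is possible. Final partition (5 blocks): {p2,p6,p10} | {p3,p4} | {p8} | {p1,p5} | {p7,p11}.
p10 and p6 lie in the same block of the stable partition, so they are equivalent — no string distinguishes them.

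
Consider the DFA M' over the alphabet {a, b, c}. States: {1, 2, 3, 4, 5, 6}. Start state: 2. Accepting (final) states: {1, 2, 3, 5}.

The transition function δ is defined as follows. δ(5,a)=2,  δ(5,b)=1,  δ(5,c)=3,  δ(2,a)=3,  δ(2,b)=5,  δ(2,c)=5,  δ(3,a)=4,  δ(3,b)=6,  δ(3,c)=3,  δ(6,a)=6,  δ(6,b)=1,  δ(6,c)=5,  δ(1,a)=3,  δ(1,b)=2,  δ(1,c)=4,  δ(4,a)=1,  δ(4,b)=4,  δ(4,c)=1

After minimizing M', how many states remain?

P0 = {1,2,3,5} | {4,6}.
Refine {1,2,3,5} on symbol a: members go to different blocks, giving {1,2,5} and {3}.
Refine {1,2,5} on symbol a: members go to different blocks, giving {1,2} and {5}.
Split {1,2} by δ(·,b) → {1} and {2}.
Refine {4,6} on symbol a: members go to different blocks, giving {4} and {6}.
The partition is now stable with 6 blocks: {1} | {4} | {3} | {5} | {2} | {6}.

6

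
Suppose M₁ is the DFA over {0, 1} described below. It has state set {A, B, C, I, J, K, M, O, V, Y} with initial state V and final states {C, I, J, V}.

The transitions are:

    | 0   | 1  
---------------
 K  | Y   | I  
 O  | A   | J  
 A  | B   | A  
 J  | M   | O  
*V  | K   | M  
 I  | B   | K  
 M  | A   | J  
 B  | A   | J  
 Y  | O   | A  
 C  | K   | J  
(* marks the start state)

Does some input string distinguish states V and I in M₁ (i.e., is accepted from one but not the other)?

Reachable states from the start: {A,B,I,J,K,M,O,V,Y}. Unreachable: {C} — drop them.
Initial partition by acceptance: {I,J,V} | {A,B,K,M,O,Y}.
Split {A,B,K,M,O,Y} by δ(·,1) → {B,K,M,O} and {A,Y}.
No further refinement is possible. Final partition (3 blocks): {I,J,V} | {B,K,M,O} | {A,Y}.
V and I lie in the same block of the stable partition, so they are equivalent — no string distinguishes them.

No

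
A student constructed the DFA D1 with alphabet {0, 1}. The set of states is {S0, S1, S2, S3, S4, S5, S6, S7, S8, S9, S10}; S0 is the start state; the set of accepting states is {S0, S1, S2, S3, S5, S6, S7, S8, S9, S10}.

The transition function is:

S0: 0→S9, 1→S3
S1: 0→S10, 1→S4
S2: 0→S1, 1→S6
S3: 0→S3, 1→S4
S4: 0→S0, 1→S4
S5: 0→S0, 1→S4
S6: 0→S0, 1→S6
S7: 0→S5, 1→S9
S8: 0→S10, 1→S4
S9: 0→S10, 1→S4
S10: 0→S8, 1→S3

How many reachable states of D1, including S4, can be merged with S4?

First remove the unreachable states {S1,S2,S5,S6,S7}; 6 states remain.
P0 = {S0,S3,S8,S9,S10} | {S4}.
Refine {S0,S3,S8,S9,S10} on symbol 1: members go to different blocks, giving {S3,S8,S9} and {S0,S10}.
On input 0, block {S3,S8,S9} splits into {S8,S9} and {S3}.
Stable partition: {S8,S9} | {S4} | {S0,S10} | {S3} — 4 equivalence classes.
State S4 belongs to the block {S4}, which has 1 states.

1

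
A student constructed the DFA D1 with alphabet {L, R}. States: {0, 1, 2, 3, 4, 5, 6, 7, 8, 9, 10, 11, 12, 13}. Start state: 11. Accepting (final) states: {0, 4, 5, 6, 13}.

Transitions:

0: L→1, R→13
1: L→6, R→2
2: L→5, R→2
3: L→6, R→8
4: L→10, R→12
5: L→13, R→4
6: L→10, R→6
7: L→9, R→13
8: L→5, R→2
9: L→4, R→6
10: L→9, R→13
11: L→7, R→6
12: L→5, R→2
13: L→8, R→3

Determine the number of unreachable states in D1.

2

No path from 11 leads to 0, 1; the other 12 states are all reachable.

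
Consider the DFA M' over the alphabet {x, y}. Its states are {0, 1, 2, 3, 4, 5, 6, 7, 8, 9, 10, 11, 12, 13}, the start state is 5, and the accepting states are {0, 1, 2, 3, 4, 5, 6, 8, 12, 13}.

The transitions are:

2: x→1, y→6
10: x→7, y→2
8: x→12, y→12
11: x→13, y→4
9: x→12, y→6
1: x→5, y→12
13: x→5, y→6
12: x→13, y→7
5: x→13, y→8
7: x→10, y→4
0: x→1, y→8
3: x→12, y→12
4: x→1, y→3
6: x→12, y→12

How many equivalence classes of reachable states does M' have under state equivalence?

6

Reachable states from the start: {1,2,3,4,5,6,7,8,10,12,13}. Unreachable: {0,9,11} — drop them.
P0 = {1,2,3,4,5,6,8,12,13} | {7,10}.
Split {1,2,3,4,5,6,8,12,13} by δ(·,y) → {1,2,3,4,5,6,8,13} and {12}.
Split {1,2,3,4,5,6,8,13} by δ(·,x) → {1,2,4,5,13} and {3,6,8}.
Refine {1,2,4,5,13} on symbol y: members go to different blocks, giving {2,4,5,13} and {1}.
Split {2,4,5,13} by δ(·,x) → {2,4} and {5,13}.
Stable partition: {2,4} | {7,10} | {12} | {3,6,8} | {1} | {5,13} — 6 equivalence classes.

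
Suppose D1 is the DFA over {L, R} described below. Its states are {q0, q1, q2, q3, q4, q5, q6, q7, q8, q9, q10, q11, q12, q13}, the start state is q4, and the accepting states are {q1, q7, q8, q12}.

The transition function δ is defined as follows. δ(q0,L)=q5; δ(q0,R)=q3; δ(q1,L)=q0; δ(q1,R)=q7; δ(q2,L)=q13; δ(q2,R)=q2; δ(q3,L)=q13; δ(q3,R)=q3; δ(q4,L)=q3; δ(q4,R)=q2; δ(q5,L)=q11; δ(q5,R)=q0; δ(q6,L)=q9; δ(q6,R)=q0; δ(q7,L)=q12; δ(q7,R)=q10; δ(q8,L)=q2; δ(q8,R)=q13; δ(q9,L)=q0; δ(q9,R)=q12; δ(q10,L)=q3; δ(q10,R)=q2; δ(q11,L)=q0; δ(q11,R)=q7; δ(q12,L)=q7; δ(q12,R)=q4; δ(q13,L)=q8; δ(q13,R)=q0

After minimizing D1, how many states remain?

States {q1,q6,q9} cannot be reached from the start state, so discard them.
Initial partition by acceptance: {q7,q8,q12} | {q0,q2,q3,q4,q5,q10,q11,q13}.
On input L, block {q7,q8,q12} splits into {q7,q12} and {q8}.
Refine {q0,q2,q3,q4,q5,q10,q11,q13} on symbol L: members go to different blocks, giving {q0,q2,q3,q4,q5,q10,q11} and {q13}.
Split {q0,q2,q3,q4,q5,q10,q11} by δ(·,L) → {q0,q4,q5,q10,q11} and {q2,q3}.
Split {q0,q4,q5,q10,q11} by δ(·,L) → {q0,q5,q11} and {q4,q10}.
Split {q0,q5,q11} by δ(·,R) → {q0} and {q5} and {q11}.
The partition is now stable with 8 blocks: {q7,q12} | {q0} | {q8} | {q13} | {q2,q3} | {q4,q10} | {q5} | {q11}.

8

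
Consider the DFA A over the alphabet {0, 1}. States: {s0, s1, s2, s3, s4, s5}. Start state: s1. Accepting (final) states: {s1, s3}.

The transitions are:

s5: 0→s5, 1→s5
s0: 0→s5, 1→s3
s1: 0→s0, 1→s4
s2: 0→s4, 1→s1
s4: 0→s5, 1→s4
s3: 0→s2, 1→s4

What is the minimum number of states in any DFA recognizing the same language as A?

P0 = {s1,s3} | {s0,s2,s4,s5}.
Split {s0,s2,s4,s5} by δ(·,1) → {s0,s2} and {s4,s5}.
No further refinement is possible. Final partition (3 blocks): {s1,s3} | {s0,s2} | {s4,s5}.

3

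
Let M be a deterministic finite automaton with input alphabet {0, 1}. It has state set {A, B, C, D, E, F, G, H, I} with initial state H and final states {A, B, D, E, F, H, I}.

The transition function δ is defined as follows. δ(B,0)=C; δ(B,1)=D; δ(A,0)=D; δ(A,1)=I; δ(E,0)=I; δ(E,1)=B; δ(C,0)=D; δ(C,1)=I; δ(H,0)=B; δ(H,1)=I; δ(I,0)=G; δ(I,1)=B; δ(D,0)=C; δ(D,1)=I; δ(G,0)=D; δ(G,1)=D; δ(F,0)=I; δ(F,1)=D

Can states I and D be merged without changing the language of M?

First remove the unreachable states {A,E,F}; 6 states remain.
Initial partition by acceptance: {B,D,H,I} | {C,G}.
On input 0, block {B,D,H,I} splits into {B,D,I} and {H}.
No further refinement is possible. Final partition (3 blocks): {B,D,I} | {C,G} | {H}.
I and D lie in the same block of the stable partition, so they are equivalent — no string distinguishes them.

Yes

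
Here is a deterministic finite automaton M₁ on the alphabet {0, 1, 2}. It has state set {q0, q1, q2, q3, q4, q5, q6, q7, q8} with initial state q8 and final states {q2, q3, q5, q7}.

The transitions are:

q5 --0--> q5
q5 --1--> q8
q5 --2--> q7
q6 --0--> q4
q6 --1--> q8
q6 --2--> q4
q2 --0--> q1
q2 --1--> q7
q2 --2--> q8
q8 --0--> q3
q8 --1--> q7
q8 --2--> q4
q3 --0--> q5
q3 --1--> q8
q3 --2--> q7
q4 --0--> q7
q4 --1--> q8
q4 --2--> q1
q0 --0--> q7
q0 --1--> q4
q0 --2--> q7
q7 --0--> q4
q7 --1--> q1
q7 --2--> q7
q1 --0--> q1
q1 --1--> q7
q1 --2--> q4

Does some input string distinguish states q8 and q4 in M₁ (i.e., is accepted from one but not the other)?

First remove the unreachable states {q0,q2,q6}; 6 states remain.
Initial partition by acceptance: {q3,q5,q7} | {q1,q4,q8}.
Refine {q3,q5,q7} on symbol 0: members go to different blocks, giving {q3,q5} and {q7}.
Refine {q1,q4,q8} on symbol 0: members go to different blocks, giving {q1} and {q4} and {q8}.
The partition is now stable with 5 blocks: {q3,q5} | {q1} | {q7} | {q4} | {q8}.
q8 and q4 end up in different blocks, so they are distinguishable. For instance, the string '1' is accepted from only q8.

Yes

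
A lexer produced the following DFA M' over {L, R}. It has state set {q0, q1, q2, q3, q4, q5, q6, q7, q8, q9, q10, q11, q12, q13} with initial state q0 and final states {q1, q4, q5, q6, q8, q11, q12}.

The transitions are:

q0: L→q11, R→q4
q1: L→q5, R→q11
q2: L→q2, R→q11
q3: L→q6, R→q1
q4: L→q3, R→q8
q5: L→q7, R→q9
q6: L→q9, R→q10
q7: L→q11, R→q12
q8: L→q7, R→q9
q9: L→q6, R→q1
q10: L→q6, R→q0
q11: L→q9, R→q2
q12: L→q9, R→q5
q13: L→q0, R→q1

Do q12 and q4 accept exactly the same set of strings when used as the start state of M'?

States {q13} cannot be reached from the start state, so discard them.
P0 = {q1,q4,q5,q6,q8,q11,q12} | {q0,q2,q3,q7,q9,q10}.
Refine {q1,q4,q5,q6,q8,q11,q12} on symbol L: members go to different blocks, giving {q4,q5,q6,q8,q11,q12} and {q1}.
On input R, block {q4,q5,q6,q8,q11,q12} splits into {q5,q6,q8,q11} and {q4,q12}.
Refine {q0,q2,q3,q7,q9,q10} on symbol L: members go to different blocks, giving {q0,q3,q7,q9,q10} and {q2}.
Split {q5,q6,q8,q11} by δ(·,R) → {q5,q6,q8} and {q11}.
On input L, block {q0,q3,q7,q9,q10} splits into {q3,q9,q10} and {q0,q7}.
On input L, block {q5,q6,q8} splits into {q5,q8} and {q6}.
Refine {q3,q9,q10} on symbol R: members go to different blocks, giving {q3,q9} and {q10}.
The partition is now stable with 9 blocks: {q5,q8} | {q3,q9} | {q1} | {q4,q12} | {q2} | {q11} | {q0,q7} | {q6} | {q10}.
q12 and q4 lie in the same block of the stable partition, so they are equivalent — no string distinguishes them.

Yes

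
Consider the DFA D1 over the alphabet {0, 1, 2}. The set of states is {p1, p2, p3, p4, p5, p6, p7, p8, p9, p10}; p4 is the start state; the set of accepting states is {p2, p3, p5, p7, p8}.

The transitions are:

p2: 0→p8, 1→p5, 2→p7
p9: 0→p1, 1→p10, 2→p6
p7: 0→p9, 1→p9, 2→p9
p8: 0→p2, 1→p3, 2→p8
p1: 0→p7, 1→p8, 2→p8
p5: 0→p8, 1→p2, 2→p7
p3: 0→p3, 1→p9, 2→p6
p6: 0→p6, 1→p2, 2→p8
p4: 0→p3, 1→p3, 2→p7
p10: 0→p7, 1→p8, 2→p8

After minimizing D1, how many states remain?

8

All states are reachable from the start state.
Initial partition by acceptance: {p2,p3,p5,p7,p8} | {p1,p4,p6,p9,p10}.
Refine {p2,p3,p5,p7,p8} on symbol 0: members go to different blocks, giving {p2,p3,p5,p8} and {p7}.
On input 1, block {p2,p3,p5,p8} splits into {p2,p5,p8} and {p3}.
On input 1, block {p2,p5,p8} splits into {p2,p5} and {p8}.
On input 0, block {p1,p4,p6,p9,p10} splits into {p1,p10} and {p6,p9} and {p4}.
Split {p6,p9} by δ(·,0) → {p6} and {p9}.
The partition is now stable with 8 blocks: {p2,p5} | {p1,p10} | {p7} | {p3} | {p8} | {p6} | {p4} | {p9}.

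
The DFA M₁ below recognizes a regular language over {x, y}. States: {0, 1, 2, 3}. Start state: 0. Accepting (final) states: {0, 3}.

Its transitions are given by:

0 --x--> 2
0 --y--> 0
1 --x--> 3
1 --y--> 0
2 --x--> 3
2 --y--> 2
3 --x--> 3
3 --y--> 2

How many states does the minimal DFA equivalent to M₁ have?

First remove the unreachable states {1}; 3 states remain.
P0 = {0,3} | {2}.
Split {0,3} by δ(·,x) → {0} and {3}.
No further refinement is possible. Final partition (3 blocks): {0} | {2} | {3}.

3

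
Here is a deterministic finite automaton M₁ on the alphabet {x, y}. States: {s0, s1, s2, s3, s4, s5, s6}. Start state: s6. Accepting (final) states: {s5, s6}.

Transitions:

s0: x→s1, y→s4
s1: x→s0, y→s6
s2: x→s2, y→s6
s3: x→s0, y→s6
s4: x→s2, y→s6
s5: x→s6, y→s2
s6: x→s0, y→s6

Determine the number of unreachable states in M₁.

BFS from s6 reaches {s0, s1, s2, s4, s6}; the 2 state(s) s3, s5 are never visited.

2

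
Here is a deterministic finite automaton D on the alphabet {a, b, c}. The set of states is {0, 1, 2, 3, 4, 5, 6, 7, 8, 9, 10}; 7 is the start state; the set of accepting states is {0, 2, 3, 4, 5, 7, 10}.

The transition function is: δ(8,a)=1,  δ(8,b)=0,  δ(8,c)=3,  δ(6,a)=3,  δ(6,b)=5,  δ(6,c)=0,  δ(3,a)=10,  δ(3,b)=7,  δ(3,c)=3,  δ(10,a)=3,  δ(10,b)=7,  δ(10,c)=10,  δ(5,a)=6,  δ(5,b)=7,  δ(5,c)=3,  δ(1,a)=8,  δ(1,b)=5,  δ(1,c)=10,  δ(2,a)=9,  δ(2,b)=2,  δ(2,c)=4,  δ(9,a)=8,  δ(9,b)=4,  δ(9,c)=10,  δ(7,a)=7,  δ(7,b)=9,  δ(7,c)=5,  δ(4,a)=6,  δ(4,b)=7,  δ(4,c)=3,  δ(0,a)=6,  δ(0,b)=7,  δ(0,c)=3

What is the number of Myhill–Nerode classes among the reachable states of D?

5

First remove the unreachable states {2}; 10 states remain.
Start with accepting vs non-accepting: {0,3,4,5,7,10} | {1,6,8,9}.
On input a, block {0,3,4,5,7,10} splits into {0,4,5} and {3,7,10}.
Refine {1,6,8,9} on symbol a: members go to different blocks, giving {1,8,9} and {6}.
Split {3,7,10} by δ(·,b) → {3,10} and {7}.
The partition is now stable with 5 blocks: {0,4,5} | {1,8,9} | {3,10} | {6} | {7}.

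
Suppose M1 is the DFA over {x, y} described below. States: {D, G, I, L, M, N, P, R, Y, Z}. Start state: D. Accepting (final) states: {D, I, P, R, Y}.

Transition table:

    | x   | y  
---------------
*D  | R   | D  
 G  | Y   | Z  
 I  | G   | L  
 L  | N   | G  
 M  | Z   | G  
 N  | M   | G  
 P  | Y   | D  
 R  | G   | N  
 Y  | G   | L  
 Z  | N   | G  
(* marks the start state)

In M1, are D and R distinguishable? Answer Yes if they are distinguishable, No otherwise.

First remove the unreachable states {I,P}; 8 states remain.
Start with accepting vs non-accepting: {D,R,Y} | {G,L,M,N,Z}.
Refine {D,R,Y} on symbol x: members go to different blocks, giving {R,Y} and {D}.
Refine {G,L,M,N,Z} on symbol x: members go to different blocks, giving {L,M,N,Z} and {G}.
No further refinement is possible. Final partition (4 blocks): {R,Y} | {L,M,N,Z} | {D} | {G}.
D and R end up in different blocks, so they are distinguishable. For instance, the string 'x' is accepted from only D.

Yes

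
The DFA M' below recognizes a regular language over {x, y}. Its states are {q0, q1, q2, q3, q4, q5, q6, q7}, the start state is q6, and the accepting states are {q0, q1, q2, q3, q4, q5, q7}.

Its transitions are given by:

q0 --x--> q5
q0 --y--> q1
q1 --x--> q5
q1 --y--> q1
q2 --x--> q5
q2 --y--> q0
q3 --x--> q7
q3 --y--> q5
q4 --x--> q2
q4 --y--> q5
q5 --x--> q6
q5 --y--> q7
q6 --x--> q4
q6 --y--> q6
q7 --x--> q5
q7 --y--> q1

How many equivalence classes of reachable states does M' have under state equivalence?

Reachable states from the start: {q0,q1,q2,q4,q5,q6,q7}. Unreachable: {q3} — drop them.
Initial partition by acceptance: {q0,q1,q2,q4,q5,q7} | {q6}.
Split {q0,q1,q2,q4,q5,q7} by δ(·,x) → {q0,q1,q2,q4,q7} and {q5}.
Split {q0,q1,q2,q4,q7} by δ(·,x) → {q0,q1,q2,q7} and {q4}.
Stable partition: {q0,q1,q2,q7} | {q6} | {q5} | {q4} — 4 equivalence classes.

4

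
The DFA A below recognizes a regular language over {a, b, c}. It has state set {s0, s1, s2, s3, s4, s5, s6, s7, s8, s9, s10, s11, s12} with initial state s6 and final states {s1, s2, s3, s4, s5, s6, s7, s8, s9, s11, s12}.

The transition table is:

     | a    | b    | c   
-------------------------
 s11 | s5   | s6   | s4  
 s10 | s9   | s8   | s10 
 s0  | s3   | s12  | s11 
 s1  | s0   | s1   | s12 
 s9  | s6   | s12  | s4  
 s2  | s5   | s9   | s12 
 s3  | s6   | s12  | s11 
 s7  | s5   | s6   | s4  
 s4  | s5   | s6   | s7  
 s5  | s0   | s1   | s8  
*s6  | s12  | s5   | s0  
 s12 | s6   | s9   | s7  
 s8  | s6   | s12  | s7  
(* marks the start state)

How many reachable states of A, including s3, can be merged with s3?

4

Reachable states from the start: {s0,s1,s3,s4,s5,s6,s7,s8,s9,s11,s12}. Unreachable: {s2,s10} — drop them.
Start with accepting vs non-accepting: {s1,s3,s4,s5,s6,s7,s8,s9,s11,s12} | {s0}.
On input a, block {s1,s3,s4,s5,s6,s7,s8,s9,s11,s12} splits into {s3,s4,s6,s7,s8,s9,s11,s12} and {s1,s5}.
Split {s3,s4,s6,s7,s8,s9,s11,s12} by δ(·,a) → {s3,s6,s8,s9,s12} and {s4,s7,s11}.
On input b, block {s3,s6,s8,s9,s12} splits into {s3,s8,s9,s12} and {s6}.
The partition is now stable with 5 blocks: {s3,s8,s9,s12} | {s0} | {s1,s5} | {s4,s7,s11} | {s6}.
State s3 belongs to the block {s3,s8,s9,s12}, which has 4 states.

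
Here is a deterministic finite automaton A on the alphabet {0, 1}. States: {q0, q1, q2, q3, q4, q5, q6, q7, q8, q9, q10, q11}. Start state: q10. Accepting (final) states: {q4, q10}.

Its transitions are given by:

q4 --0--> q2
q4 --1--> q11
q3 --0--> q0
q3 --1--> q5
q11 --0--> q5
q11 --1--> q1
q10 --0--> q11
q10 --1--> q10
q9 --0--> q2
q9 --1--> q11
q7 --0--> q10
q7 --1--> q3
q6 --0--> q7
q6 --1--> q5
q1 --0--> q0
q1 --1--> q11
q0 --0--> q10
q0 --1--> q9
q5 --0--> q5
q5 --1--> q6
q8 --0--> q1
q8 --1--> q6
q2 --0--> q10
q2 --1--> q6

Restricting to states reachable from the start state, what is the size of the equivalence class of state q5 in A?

First remove the unreachable states {q4,q8}; 10 states remain.
Start with accepting vs non-accepting: {q10} | {q0,q1,q2,q3,q5,q6,q7,q9,q11}.
On input 0, block {q0,q1,q2,q3,q5,q6,q7,q9,q11} splits into {q1,q3,q5,q6,q9,q11} and {q0,q2,q7}.
Split {q1,q3,q5,q6,q9,q11} by δ(·,0) → {q1,q3,q6,q9} and {q5,q11}.
The partition is now stable with 4 blocks: {q10} | {q1,q3,q6,q9} | {q0,q2,q7} | {q5,q11}.
The equivalence class containing q5 is {q5,q11}, of size 2.

2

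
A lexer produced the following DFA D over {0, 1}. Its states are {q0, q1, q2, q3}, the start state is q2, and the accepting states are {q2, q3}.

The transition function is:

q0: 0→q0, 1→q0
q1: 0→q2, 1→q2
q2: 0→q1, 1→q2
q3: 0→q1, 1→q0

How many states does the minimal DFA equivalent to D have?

2

First remove the unreachable states {q0,q3}; 2 states remain.
P0 = {q2} | {q1}.
The partition is now stable with 2 blocks: {q2} | {q1}.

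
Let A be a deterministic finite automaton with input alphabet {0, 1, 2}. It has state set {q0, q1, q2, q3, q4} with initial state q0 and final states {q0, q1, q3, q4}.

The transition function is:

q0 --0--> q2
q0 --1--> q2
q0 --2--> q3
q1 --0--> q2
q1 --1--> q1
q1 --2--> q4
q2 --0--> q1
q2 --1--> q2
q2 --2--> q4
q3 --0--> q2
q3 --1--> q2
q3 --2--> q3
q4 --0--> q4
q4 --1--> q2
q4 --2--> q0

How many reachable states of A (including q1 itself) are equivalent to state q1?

1

Start with accepting vs non-accepting: {q0,q1,q3,q4} | {q2}.
Split {q0,q1,q3,q4} by δ(·,0) → {q0,q1,q3} and {q4}.
Split {q0,q1,q3} by δ(·,1) → {q0,q3} and {q1}.
Stable partition: {q0,q3} | {q2} | {q4} | {q1} — 4 equivalence classes.
The equivalence class containing q1 is {q1}, of size 1.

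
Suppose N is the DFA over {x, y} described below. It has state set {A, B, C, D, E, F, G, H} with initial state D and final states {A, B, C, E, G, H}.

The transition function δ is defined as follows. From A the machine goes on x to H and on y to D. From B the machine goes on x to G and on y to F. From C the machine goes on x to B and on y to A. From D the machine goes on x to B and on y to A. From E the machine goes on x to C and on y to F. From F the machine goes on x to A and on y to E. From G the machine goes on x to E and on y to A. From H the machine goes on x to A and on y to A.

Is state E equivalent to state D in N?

No

All states are reachable from the start state.
Initial partition by acceptance: {A,B,C,E,G,H} | {D,F}.
On input y, block {A,B,C,E,G,H} splits into {A,B,E} and {C,G,H}.
The partition is now stable with 3 blocks: {A,B,E} | {D,F} | {C,G,H}.
E and D end up in different blocks, so they are distinguishable. For instance, the string 'ε' is accepted from only E.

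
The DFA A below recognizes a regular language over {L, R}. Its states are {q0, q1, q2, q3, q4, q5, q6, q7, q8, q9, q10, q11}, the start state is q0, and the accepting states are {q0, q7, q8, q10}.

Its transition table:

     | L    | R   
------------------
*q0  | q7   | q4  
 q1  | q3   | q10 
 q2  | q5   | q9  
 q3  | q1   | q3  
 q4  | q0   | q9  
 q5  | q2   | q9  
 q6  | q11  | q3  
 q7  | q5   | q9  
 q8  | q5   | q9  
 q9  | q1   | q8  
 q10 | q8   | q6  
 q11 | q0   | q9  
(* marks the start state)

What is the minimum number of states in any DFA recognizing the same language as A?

9

All states are reachable from the start state.
Initial partition by acceptance: {q0,q7,q8,q10} | {q1,q2,q3,q4,q5,q6,q9,q11}.
Split {q0,q7,q8,q10} by δ(·,L) → {q0,q10} and {q7,q8}.
Refine {q1,q2,q3,q4,q5,q6,q9,q11} on symbol L: members go to different blocks, giving {q1,q2,q3,q5,q6,q9} and {q4,q11}.
On input R, block {q0,q10} splits into {q0} and {q10}.
Refine {q1,q2,q3,q5,q6,q9} on symbol L: members go to different blocks, giving {q1,q2,q3,q5,q9} and {q6}.
On input R, block {q1,q2,q3,q5,q9} splits into {q2,q3,q5} and {q1} and {q9}.
Split {q2,q3,q5} by δ(·,L) → {q2,q5} and {q3}.
The partition is now stable with 9 blocks: {q0} | {q2,q5} | {q7,q8} | {q4,q11} | {q10} | {q6} | {q1} | {q9} | {q3}.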